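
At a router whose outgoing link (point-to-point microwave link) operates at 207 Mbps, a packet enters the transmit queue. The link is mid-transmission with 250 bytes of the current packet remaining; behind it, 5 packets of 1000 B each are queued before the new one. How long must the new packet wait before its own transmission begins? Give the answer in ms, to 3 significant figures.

Each queued packet: L/R = 8000/207000000 = 0.0386473 ms.
5 queued → 0.193237 ms.
Plus remaining 2000 bits of current packet: 0.00966184 ms.
Queuing delay = 0.203 ms.

0.203 ms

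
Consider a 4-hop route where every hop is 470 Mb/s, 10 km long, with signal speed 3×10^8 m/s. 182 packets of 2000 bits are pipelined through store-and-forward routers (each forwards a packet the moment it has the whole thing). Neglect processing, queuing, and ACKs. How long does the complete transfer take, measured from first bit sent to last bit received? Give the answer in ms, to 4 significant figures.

Per-hop transmission t_tx = L/R = 2000/470000000 = 0.00425532 ms.
Per-hop propagation t_prop = 10000/300000000 = 0.0333333 ms.
Pipeline fill: first packet needs 4·t_tx to clear all hops; remaining 181 packets each add one t_tx.
Total = (4+182-1)·t_tx + 4·t_prop = 185·0.00425532 + 4·0.0333333 = 0.9206 ms.

0.9206 ms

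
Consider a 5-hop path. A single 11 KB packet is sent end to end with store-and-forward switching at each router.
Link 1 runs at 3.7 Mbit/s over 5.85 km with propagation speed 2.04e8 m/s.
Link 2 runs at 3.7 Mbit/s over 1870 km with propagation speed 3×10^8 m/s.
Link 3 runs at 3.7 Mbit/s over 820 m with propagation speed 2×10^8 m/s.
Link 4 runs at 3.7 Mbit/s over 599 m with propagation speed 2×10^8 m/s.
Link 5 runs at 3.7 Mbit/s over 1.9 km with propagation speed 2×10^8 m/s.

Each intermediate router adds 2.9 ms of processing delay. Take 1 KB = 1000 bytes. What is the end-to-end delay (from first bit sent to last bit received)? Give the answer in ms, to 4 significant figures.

136.8 ms

L = 88000 bits.
Transmission delay per hop = L/R = 88000/3700000 = 23.7838 ms; 5 hops → 118.919 ms.
Propagation delays (d/s per hop): 0.0286765, 6.23333, 0.0041, 0.002995, 0.0095 ms; sum = 6.2786 ms.
Processing at 4 router(s): 4 × 2.9 ms = 11.6 ms.
End-to-end = 136.8 ms.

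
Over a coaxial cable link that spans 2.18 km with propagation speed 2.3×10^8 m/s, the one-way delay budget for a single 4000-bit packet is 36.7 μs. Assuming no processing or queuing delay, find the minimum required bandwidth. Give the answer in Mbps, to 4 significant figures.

146.9 Mbps

Propagation delay = 2180 / 2.3e+08 = 9.47826 μs.
Transmission budget = 36.7 − 9.47826 = 27.2217 μs.
R ≥ L / t_tx = 4000 bits / 2.72217e-05 s = 146.9 Mbps.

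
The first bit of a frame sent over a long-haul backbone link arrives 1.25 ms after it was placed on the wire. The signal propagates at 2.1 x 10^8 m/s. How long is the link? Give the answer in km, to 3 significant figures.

d = s × t_prop = 210000000 × 0.00125 = 263 km.

263 km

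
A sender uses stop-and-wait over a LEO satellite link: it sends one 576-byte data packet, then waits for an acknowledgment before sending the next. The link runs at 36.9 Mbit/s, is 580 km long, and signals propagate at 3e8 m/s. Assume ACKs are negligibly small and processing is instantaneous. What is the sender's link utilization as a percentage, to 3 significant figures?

3.13 %

t_tx = L/R = 4608/36900000 = 0.000124878 s.
t_prop = 580000/300000000 = 0.00193333 s; RTT = 0.00386667 s.
Cycle = t_tx + RTT = 0.00399154 s.
Utilization = t_tx / cycle = 0.000124878/0.00399154 = 3.13 %.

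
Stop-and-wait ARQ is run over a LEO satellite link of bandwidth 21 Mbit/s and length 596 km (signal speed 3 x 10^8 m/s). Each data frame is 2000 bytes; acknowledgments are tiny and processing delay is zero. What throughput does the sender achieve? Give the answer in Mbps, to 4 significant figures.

t_tx = L/R = 16000/21000000 = 0.000761905 s.
t_prop = 596000/300000000 = 0.00198667 s; RTT = 0.00397333 s.
Cycle = t_tx + RTT = 0.00473524 s.
Throughput = L / cycle = 16000 / 0.00473524 = 3.379 Mbps.

3.379 Mbps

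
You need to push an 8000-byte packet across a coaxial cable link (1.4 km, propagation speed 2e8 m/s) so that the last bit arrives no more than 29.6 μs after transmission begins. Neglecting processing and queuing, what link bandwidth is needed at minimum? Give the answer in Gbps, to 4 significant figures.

2.832 Gbps

L = 64000 bits.
Propagation delay = 1400 / 200000000 = 7 μs.
Transmission budget = 29.6 − 7 = 22.6 μs.
R ≥ L / t_tx = 64000 bits / 2.26e-05 s = 2.832 Gbps.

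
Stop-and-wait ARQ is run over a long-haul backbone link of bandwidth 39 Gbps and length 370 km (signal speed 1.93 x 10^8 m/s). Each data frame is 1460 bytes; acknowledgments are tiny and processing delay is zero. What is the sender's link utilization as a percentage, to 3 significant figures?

0.00781 %

t_tx = L/R = 11680/39000000000 = 2.99487e-07 s.
t_prop = 370000/193000000 = 0.0019171 s; RTT = 0.0038342 s.
Cycle = t_tx + RTT = 0.0038345 s.
Utilization = t_tx / cycle = 2.99487e-07/0.0038345 = 0.00781 %.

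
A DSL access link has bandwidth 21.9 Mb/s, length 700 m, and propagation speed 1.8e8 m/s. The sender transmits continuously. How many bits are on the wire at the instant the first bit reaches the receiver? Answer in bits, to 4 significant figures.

85.17 bits

Propagation delay = 700 / 180000000 = 3.88889e-06 s.
BDP = R × t_prop = 21900000 × 3.88889e-06 = 85.1667 bits.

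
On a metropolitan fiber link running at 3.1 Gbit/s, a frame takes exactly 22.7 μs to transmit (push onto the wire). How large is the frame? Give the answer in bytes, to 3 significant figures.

L = R × t_tx = 3100000000 b/s × 2.27e-05 s = 70370 bits.
In bytes: 70370 / 8 = 8800 bytes.

8800 bytes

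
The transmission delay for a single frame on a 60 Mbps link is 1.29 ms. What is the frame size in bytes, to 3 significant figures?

L = R × t_tx = 60000000 b/s × 0.00129 s = 77400 bits.
In bytes: 77400 / 8 = 9680 bytes.

9680 bytes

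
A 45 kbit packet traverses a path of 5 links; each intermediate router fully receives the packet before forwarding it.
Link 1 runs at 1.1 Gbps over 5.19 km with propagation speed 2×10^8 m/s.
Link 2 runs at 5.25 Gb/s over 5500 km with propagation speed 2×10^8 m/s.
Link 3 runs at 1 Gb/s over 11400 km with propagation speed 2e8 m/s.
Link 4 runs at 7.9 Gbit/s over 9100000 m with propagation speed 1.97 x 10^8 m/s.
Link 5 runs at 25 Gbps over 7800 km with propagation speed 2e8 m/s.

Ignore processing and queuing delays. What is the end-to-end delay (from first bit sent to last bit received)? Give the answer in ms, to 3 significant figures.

170 ms

L = 45000 bits.
Transmission delays (L/R per hop): 0.0409091, 0.00857143, 0.045, 0.0056962, 0.0018 ms; sum = 0.101977 ms.
Propagation delays (d/s per hop): 0.02595, 27.5, 57, 46.1929, 39 ms; sum = 169.719 ms.
End-to-end = 170 ms.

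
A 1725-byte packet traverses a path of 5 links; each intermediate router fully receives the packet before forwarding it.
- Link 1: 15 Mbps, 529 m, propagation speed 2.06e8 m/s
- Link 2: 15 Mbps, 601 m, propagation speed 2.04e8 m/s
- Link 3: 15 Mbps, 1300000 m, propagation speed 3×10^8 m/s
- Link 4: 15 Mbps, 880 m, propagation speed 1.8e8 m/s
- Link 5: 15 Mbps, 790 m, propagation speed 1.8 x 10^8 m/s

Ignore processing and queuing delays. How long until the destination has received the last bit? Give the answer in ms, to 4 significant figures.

8.948 ms

L = 1725 × 8 = 13800 bits.
Transmission delay per hop = L/R = 13800/15000000 = 0.92 ms; 5 hops → 4.6 ms.
Propagation delays (d/s per hop): 0.00256796, 0.00294608, 4.33333, 0.00488889, 0.00438889 ms; sum = 4.34813 ms.
End-to-end = 8.948 ms.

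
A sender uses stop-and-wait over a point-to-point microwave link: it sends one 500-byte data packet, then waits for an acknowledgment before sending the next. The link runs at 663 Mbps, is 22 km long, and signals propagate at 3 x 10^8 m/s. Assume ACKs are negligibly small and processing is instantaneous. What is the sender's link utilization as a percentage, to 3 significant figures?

3.95 %

t_tx = L/R = 4000/663000000 = 6.03318e-06 s.
t_prop = 22000/300000000 = 7.33333e-05 s; RTT = 0.000146667 s.
Cycle = t_tx + RTT = 0.0001527 s.
Utilization = t_tx / cycle = 6.03318e-06/0.0001527 = 3.95 %.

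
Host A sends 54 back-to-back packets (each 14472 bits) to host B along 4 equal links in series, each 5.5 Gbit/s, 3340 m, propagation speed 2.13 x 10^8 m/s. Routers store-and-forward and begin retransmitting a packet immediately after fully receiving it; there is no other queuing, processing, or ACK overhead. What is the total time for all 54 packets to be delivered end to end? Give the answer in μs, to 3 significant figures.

Per-hop transmission t_tx = L/R = 14472/5500000000 = 2.63127 μs.
Per-hop propagation t_prop = 3340/213000000 = 15.6808 μs.
Pipeline fill: first packet needs 4·t_tx to clear all hops; remaining 53 packets each add one t_tx.
Total = (4+54-1)·t_tx + 4·t_prop = 57·2.63127 + 4·15.6808 = 213 μs.

213 μs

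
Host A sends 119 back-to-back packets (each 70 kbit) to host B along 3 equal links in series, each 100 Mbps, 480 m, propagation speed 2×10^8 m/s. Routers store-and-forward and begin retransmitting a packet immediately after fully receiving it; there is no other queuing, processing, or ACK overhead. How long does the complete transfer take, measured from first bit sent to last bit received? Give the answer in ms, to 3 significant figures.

84.7 ms

Per-hop transmission t_tx = L/R = 70000/100000000 = 0.7 ms.
Per-hop propagation t_prop = 480/200000000 = 0.0024 ms.
Pipeline fill: first packet needs 3·t_tx to clear all hops; remaining 118 packets each add one t_tx.
Total = (3+119-1)·t_tx + 3·t_prop = 121·0.7 + 3·0.0024 = 84.7 ms.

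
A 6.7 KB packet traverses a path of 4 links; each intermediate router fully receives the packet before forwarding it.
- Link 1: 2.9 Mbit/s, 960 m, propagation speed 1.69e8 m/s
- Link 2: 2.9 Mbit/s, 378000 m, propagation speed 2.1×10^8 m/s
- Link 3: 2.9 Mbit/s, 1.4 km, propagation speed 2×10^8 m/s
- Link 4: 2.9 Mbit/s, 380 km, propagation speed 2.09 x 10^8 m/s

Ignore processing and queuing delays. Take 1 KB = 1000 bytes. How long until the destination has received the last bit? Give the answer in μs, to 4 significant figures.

L = 53600 bits.
Transmission delay per hop = L/R = 53600/2900000 = 18482.8 μs; 4 hops → 73931 μs.
Propagation delays (d/s per hop): 5.68047, 1800, 7, 1818.18 μs; sum = 3630.86 μs.
End-to-end = 77560 μs.

77560 μs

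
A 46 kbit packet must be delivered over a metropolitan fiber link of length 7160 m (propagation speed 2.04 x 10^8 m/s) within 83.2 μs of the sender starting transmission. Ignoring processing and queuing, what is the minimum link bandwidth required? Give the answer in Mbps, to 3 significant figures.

Propagation delay = 7160 / 204000000 = 35.098 μs.
Transmission budget = 83.2 − 35.098 = 48.102 μs.
R ≥ L / t_tx = 46000 bits / 4.8102e-05 s = 956 Mbps.

956 Mbps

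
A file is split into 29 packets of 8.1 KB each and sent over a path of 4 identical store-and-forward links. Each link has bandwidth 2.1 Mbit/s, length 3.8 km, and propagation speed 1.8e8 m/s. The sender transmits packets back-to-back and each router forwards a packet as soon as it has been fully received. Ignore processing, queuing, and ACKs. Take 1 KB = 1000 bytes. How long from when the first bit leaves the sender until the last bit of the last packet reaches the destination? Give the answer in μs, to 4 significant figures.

Per-hop transmission t_tx = L/R = 64800/2100000 = 30857.1 μs.
Per-hop propagation t_prop = 3800/180000000 = 21.1111 μs.
Pipeline fill: first packet needs 4·t_tx to clear all hops; remaining 28 packets each add one t_tx.
Total = (4+29-1)·t_tx + 4·t_prop = 32·30857.1 + 4·21.1111 = 987500 μs.

987500 μs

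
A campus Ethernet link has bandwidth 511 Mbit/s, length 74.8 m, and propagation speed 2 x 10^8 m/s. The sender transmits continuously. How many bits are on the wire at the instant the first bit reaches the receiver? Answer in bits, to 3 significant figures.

191 bits

Propagation delay = 74.8 / 200000000 = 3.74e-07 s.
BDP = R × t_prop = 511000000 × 3.74e-07 = 191.114 bits.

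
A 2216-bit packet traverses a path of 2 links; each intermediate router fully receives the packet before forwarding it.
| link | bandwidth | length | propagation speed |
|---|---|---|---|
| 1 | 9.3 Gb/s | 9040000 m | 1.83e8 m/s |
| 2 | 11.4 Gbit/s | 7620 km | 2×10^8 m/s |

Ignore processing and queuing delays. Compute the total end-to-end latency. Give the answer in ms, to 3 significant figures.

87.5 ms

Transmission delays (L/R per hop): 0.00023828, 0.000194386 ms; sum = 0.000432666 ms.
Propagation delays (d/s per hop): 49.3989, 38.1 ms; sum = 87.4989 ms.
End-to-end = 87.5 ms.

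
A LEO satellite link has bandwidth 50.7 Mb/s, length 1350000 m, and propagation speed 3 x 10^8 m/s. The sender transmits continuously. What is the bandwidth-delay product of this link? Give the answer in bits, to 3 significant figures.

Propagation delay = 1350000 / 300000000 = 0.0045 s.
BDP = R × t_prop = 50700000 × 0.0045 = 228150 bits.

228000 bits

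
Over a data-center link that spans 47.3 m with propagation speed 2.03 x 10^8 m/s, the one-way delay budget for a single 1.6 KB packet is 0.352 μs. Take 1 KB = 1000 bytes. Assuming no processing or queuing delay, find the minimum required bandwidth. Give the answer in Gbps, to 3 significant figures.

L = 12800 bits.
Propagation delay = 47.3 / 2.03e+08 = 0.233005 μs.
Transmission budget = 0.352 − 0.233005 = 0.118995 μs.
R ≥ L / t_tx = 12800 bits / 1.18995e-07 s = 108 Gbps.

108 Gbps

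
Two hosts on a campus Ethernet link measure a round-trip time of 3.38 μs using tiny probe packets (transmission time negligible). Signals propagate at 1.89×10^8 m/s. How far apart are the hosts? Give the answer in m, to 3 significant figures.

319 m

One-way propagation = RTT/2 = 1.69 μs.
d = s × t = 189000000 × 1.69e-06 = 319 m.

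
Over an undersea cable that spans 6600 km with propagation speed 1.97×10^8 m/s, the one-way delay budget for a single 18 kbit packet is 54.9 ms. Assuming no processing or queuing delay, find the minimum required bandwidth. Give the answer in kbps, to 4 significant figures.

841.2 kbps

Propagation delay = 6600000 / 197000000 = 33.5025 ms.
Transmission budget = 54.9 − 33.5025 = 21.3975 ms.
R ≥ L / t_tx = 18000 bits / 0.0213975 s = 841.2 kbps.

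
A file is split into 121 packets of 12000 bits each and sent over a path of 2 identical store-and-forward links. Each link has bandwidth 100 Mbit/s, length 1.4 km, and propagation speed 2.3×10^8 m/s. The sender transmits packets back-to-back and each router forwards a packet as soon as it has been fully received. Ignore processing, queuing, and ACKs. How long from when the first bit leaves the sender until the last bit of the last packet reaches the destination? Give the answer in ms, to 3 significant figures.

14.7 ms

Per-hop transmission t_tx = L/R = 12000/100000000 = 0.12 ms.
Per-hop propagation t_prop = 1400/2.3e+08 = 0.00608696 ms.
Pipeline fill: first packet needs 2·t_tx to clear all hops; remaining 120 packets each add one t_tx.
Total = (2+121-1)·t_tx + 2·t_prop = 122·0.12 + 2·0.00608696 = 14.7 ms.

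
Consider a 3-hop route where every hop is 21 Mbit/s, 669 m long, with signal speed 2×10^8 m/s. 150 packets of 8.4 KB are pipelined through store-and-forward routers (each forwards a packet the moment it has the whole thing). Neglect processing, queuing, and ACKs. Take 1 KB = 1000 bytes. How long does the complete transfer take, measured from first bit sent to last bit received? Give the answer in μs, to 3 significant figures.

Per-hop transmission t_tx = L/R = 67200/21000000 = 3200 μs.
Per-hop propagation t_prop = 669/200000000 = 3.345 μs.
Pipeline fill: first packet needs 3·t_tx to clear all hops; remaining 149 packets each add one t_tx.
Total = (3+150-1)·t_tx + 3·t_prop = 152·3200 + 3·3.345 = 486000 μs.

486000 μs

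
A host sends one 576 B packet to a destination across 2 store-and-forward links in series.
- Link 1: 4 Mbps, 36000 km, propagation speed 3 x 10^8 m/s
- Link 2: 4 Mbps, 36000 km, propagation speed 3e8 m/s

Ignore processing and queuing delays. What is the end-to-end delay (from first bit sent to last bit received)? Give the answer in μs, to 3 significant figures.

L = 576 × 8 = 4608 bits.
Transmission delay per hop = L/R = 4608/4000000 = 1152 μs; 2 hops → 2304 μs.
Propagation delays (d/s per hop): 120000, 120000 μs; sum = 240000 μs.
End-to-end = 242000 μs.

242000 μs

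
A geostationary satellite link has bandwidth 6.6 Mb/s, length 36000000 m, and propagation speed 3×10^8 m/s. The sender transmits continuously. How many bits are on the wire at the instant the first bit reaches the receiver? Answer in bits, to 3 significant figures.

Propagation delay = 36000000 / 300000000 = 0.12 s.
BDP = R × t_prop = 6600000 × 0.12 = 792000 bits.

792000 bits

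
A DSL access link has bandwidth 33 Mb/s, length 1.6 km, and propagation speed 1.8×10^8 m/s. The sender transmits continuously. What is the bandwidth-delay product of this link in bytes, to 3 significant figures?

36.7 bytes

Propagation delay = 1600 / 180000000 = 8.88889e-06 s.
BDP = R × t_prop = 33000000 × 8.88889e-06 = 293.333 bits.
In bytes: 293.333/8 = 36.7 bytes.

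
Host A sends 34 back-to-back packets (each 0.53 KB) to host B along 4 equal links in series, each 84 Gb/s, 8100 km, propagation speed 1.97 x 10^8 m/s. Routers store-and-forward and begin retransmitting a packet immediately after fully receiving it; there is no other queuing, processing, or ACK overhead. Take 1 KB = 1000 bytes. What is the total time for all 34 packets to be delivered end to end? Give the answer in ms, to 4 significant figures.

164.5 ms

Per-hop transmission t_tx = L/R = 4240/84000000000 = 5.04762e-05 ms.
Per-hop propagation t_prop = 8100000/197000000 = 41.1168 ms.
Pipeline fill: first packet needs 4·t_tx to clear all hops; remaining 33 packets each add one t_tx.
Total = (4+34-1)·t_tx + 4·t_prop = 37·5.04762e-05 + 4·41.1168 = 164.5 ms.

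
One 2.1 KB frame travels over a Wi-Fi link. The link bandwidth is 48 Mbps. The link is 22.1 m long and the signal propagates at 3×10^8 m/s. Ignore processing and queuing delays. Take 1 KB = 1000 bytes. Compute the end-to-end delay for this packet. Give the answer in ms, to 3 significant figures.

L = 16800 bits.
Transmission delay = L/R = 16800 / 48000000 = 0.35 ms.
Propagation delay = d/s = 22.1 m / 300000000 m/s = 7.36667e-05 ms.
Total = 0.350 ms.

0.350 ms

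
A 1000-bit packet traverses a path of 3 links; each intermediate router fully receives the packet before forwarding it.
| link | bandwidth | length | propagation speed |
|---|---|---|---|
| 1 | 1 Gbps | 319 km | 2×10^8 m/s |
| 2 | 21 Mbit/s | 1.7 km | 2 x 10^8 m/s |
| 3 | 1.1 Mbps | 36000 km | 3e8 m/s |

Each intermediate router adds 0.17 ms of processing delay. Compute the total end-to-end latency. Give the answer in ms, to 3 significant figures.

123 ms

Transmission delays (L/R per hop): 0.001, 0.047619, 0.909091 ms; sum = 0.95771 ms.
Propagation delays (d/s per hop): 1.595, 0.0085, 120 ms; sum = 121.604 ms.
Processing at 2 router(s): 2 × 0.17 ms = 0.34 ms.
End-to-end = 123 ms.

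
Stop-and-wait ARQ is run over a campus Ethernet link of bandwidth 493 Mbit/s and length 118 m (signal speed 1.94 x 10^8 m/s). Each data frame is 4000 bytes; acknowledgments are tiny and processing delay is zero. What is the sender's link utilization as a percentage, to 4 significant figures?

t_tx = L/R = 32000/493000000 = 6.49087e-05 s.
t_prop = 118/194000000 = 6.08247e-07 s; RTT = 1.21649e-06 s.
Cycle = t_tx + RTT = 6.61252e-05 s.
Utilization = t_tx / cycle = 6.49087e-05/6.61252e-05 = 98.16 %.

98.16 %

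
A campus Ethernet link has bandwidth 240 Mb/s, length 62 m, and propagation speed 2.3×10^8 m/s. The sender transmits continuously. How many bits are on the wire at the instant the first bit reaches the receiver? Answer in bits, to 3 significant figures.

Propagation delay = 62 / 2.3e+08 = 2.69565e-07 s.
BDP = R × t_prop = 240000000 × 2.69565e-07 = 64.6957 bits.

64.7 bits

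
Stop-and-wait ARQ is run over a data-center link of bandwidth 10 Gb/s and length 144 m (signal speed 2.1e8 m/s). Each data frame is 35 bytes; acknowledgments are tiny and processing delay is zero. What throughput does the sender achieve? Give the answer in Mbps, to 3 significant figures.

200 Mbps

t_tx = L/R = 280/10000000000 = 2.8e-08 s.
t_prop = 144/210000000 = 6.85714e-07 s; RTT = 1.37143e-06 s.
Cycle = t_tx + RTT = 1.39943e-06 s.
Throughput = L / cycle = 280 / 1.39943e-06 = 200 Mbps.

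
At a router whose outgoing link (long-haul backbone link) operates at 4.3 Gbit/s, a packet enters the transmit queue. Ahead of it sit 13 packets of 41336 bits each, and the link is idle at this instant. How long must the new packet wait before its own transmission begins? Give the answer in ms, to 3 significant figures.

Each queued packet: L/R = 41336/4300000000 = 0.00961302 ms.
13 queued → 0.124969 ms.
Queuing delay = 0.125 ms.

0.125 ms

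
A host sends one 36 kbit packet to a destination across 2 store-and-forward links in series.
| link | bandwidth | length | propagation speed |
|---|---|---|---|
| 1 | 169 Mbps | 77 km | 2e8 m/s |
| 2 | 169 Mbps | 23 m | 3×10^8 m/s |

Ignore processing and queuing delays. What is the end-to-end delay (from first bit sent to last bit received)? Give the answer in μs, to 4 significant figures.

811.1 μs

L = 36000 bits.
Transmission delay per hop = L/R = 36000/169000000 = 213.018 μs; 2 hops → 426.036 μs.
Propagation delays (d/s per hop): 385, 0.0766667 μs; sum = 385.077 μs.
End-to-end = 811.1 μs.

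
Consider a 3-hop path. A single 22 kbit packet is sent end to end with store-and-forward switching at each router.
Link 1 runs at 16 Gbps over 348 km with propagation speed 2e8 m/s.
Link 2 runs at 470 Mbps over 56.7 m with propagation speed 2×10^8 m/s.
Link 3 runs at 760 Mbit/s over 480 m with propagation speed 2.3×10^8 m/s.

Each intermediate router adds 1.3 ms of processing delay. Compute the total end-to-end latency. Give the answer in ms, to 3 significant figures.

4.42 ms

L = 22000 bits.
Transmission delays (L/R per hop): 0.001375, 0.0468085, 0.0289474 ms; sum = 0.0771309 ms.
Propagation delays (d/s per hop): 1.74, 0.0002835, 0.00208696 ms; sum = 1.74237 ms.
Processing at 2 router(s): 2 × 1.3 ms = 2.6 ms.
End-to-end = 4.42 ms.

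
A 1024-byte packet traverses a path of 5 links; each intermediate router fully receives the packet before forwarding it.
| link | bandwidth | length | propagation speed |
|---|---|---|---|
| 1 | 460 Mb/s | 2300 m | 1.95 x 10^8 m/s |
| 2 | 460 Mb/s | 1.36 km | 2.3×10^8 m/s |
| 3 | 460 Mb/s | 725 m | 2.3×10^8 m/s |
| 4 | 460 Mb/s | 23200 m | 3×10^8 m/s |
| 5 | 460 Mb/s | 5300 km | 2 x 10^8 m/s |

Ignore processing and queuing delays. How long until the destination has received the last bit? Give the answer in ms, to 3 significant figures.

L = 1024 × 8 = 8192 bits.
Transmission delay per hop = L/R = 8192/460000000 = 0.0178087 ms; 5 hops → 0.0890435 ms.
Propagation delays (d/s per hop): 0.0117949, 0.00591304, 0.00315217, 0.0773333, 26.5 ms; sum = 26.5982 ms.
End-to-end = 26.7 ms.

26.7 ms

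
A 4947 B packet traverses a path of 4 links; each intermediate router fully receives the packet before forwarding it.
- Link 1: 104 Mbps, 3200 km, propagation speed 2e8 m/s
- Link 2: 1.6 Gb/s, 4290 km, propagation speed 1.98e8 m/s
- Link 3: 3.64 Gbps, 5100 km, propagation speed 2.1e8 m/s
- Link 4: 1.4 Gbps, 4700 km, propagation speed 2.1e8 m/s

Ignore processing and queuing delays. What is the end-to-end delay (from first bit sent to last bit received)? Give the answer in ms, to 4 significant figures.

L = 4947 × 8 = 39576 bits.
Transmission delays (L/R per hop): 0.380538, 0.024735, 0.0108725, 0.0282686 ms; sum = 0.444415 ms.
Propagation delays (d/s per hop): 16, 21.6667, 24.2857, 22.381 ms; sum = 84.3333 ms.
End-to-end = 84.78 ms.

84.78 ms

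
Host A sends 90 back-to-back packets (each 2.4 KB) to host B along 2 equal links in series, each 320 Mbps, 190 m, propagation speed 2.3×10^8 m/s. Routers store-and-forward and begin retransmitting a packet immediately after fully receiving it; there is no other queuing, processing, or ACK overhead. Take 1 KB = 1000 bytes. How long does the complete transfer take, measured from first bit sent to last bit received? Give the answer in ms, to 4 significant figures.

Per-hop transmission t_tx = L/R = 19200/320000000 = 0.06 ms.
Per-hop propagation t_prop = 190/2.3e+08 = 0.000826087 ms.
Pipeline fill: first packet needs 2·t_tx to clear all hops; remaining 89 packets each add one t_tx.
Total = (2+90-1)·t_tx + 2·t_prop = 91·0.06 + 2·0.000826087 = 5.462 ms.

5.462 ms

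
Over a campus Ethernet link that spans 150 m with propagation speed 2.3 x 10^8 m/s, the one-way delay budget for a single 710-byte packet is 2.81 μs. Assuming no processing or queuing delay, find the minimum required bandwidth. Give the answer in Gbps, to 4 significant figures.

L = 5680 bits.
Propagation delay = 150 / 2.3e+08 = 0.652174 μs.
Transmission budget = 2.81 − 0.652174 = 2.15783 μs.
R ≥ L / t_tx = 5680 bits / 2.15783e-06 s = 2.632 Gbps.

2.632 Gbps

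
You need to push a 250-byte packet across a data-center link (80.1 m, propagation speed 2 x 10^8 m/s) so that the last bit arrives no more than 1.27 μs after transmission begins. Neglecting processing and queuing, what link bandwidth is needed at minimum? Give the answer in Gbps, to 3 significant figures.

2.30 Gbps

L = 2000 bits.
Propagation delay = 80.1 / 200000000 = 0.4005 μs.
Transmission budget = 1.27 − 0.4005 = 0.8695 μs.
R ≥ L / t_tx = 2000 bits / 8.695e-07 s = 2.30 Gbps.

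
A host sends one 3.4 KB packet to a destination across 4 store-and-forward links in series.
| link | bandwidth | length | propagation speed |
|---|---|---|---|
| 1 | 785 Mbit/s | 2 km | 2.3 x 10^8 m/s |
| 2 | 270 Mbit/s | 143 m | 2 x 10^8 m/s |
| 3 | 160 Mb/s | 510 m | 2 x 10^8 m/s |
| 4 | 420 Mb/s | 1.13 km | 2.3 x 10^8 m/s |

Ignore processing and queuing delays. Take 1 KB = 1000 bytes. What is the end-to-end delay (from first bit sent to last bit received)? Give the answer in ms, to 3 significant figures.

L = 27200 bits.
Transmission delays (L/R per hop): 0.0346497, 0.100741, 0.17, 0.0647619 ms; sum = 0.370152 ms.
Propagation delays (d/s per hop): 0.00869565, 0.000715, 0.00255, 0.00491304 ms; sum = 0.0168737 ms.
End-to-end = 0.387 ms.

0.387 ms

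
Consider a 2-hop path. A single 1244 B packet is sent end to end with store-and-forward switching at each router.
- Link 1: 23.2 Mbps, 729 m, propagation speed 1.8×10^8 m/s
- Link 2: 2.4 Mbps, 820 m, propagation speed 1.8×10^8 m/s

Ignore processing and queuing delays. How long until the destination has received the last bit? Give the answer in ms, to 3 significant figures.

L = 1244 × 8 = 9952 bits.
Transmission delays (L/R per hop): 0.428966, 4.14667 ms; sum = 4.57563 ms.
Propagation delays (d/s per hop): 0.00405, 0.00455556 ms; sum = 0.00860556 ms.
End-to-end = 4.58 ms.

4.58 ms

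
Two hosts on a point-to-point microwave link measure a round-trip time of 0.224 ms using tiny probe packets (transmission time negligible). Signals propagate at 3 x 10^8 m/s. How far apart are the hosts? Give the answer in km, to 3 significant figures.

One-way propagation = RTT/2 = 0.112 ms.
d = s × t = 300000000 × 0.000112 = 33.6 km.

33.6 km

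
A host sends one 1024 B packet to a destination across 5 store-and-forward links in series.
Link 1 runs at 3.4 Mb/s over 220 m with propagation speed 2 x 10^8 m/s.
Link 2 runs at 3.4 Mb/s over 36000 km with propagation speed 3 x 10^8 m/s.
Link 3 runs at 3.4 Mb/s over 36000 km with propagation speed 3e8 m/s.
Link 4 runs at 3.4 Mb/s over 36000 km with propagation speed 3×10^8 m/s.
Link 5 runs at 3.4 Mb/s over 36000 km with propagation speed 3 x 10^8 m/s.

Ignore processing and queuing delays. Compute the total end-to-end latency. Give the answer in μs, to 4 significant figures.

492000 μs

L = 1024 × 8 = 8192 bits.
Transmission delay per hop = L/R = 8192/3400000 = 2409.41 μs; 5 hops → 12047.1 μs.
Propagation delays (d/s per hop): 1.1, 120000, 120000, 120000, 120000 μs; sum = 480001 μs.
End-to-end = 492000 μs.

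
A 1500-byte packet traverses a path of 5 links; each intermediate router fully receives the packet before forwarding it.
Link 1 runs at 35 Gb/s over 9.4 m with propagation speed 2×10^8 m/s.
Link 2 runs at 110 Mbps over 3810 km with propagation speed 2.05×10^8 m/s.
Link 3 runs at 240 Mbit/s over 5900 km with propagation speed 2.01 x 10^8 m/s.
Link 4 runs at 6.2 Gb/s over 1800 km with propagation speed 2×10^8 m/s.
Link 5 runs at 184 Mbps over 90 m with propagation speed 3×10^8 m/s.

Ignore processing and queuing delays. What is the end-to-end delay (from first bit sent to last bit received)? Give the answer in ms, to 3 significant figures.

L = 1500 × 8 = 12000 bits.
Transmission delays (L/R per hop): 0.000342857, 0.109091, 0.05, 0.00193548, 0.0652174 ms; sum = 0.226587 ms.
Propagation delays (d/s per hop): 4.7e-05, 18.5854, 29.3532, 9, 0.0003 ms; sum = 56.9389 ms.
End-to-end = 57.2 ms.

57.2 ms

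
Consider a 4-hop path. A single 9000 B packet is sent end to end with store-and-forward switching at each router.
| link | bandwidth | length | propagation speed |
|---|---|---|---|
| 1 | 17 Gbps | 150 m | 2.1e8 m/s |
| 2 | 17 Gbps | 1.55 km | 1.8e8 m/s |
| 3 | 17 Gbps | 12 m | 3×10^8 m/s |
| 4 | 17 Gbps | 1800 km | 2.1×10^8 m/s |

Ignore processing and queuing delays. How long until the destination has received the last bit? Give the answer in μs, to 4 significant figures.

L = 9000 × 8 = 72000 bits.
Transmission delay per hop = L/R = 72000/17000000000 = 4.23529 μs; 4 hops → 16.9412 μs.
Propagation delays (d/s per hop): 0.714286, 8.61111, 0.04, 8571.43 μs; sum = 8580.79 μs.
End-to-end = 8598 μs.

8598 μs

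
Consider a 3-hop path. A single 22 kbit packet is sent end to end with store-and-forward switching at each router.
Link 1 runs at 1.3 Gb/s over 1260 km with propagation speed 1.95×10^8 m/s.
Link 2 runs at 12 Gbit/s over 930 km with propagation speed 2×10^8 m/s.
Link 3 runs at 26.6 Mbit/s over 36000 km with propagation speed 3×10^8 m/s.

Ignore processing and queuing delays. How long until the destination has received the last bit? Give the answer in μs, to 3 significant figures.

L = 22000 bits.
Transmission delays (L/R per hop): 16.9231, 1.83333, 827.068 μs; sum = 845.824 μs.
Propagation delays (d/s per hop): 6461.54, 4650, 120000 μs; sum = 131112 μs.
End-to-end = 132000 μs.

132000 μs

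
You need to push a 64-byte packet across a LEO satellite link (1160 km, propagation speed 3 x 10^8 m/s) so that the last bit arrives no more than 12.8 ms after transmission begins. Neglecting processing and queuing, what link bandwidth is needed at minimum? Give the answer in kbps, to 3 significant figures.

57.3 kbps

L = 512 bits.
Propagation delay = 1160000 / 300000000 = 3.86667 ms.
Transmission budget = 12.8 − 3.86667 = 8.93333 ms.
R ≥ L / t_tx = 512 bits / 0.00893333 s = 57.3 kbps.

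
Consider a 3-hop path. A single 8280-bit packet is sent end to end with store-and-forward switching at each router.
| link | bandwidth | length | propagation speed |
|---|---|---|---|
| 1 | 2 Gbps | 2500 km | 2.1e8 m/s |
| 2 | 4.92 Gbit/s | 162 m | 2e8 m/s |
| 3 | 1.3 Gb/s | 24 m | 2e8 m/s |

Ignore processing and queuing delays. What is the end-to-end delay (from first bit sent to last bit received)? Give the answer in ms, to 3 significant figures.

11.9 ms

Transmission delays (L/R per hop): 0.00414, 0.00168293, 0.00636923 ms; sum = 0.0121922 ms.
Propagation delays (d/s per hop): 11.9048, 0.00081, 0.00012 ms; sum = 11.9057 ms.
End-to-end = 11.9 ms.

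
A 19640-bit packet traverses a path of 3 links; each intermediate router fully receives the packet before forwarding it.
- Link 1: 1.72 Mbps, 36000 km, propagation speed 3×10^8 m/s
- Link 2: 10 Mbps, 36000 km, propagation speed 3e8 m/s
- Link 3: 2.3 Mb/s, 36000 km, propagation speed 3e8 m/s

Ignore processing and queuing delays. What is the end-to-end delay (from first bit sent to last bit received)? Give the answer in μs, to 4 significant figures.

381900 μs

Transmission delays (L/R per hop): 11418.6, 1964, 8539.13 μs; sum = 21921.7 μs.
Propagation delays (d/s per hop): 120000, 120000, 120000 μs; sum = 360000 μs.
End-to-end = 381900 μs.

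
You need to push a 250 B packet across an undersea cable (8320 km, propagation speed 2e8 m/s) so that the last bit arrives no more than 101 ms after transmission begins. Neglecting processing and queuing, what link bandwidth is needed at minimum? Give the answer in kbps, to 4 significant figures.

L = 2000 bits.
Propagation delay = 8320000 / 200000000 = 41.6 ms.
Transmission budget = 101 − 41.6 = 59.4 ms.
R ≥ L / t_tx = 2000 bits / 0.0594 s = 33.67 kbps.

33.67 kbps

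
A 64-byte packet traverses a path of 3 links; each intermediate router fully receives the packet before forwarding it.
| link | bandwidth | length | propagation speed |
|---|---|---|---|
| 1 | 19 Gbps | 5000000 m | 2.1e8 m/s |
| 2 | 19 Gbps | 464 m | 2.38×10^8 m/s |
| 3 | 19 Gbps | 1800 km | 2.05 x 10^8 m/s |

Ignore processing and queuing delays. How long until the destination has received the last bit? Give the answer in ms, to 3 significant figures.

L = 64 × 8 = 512 bits.
Transmission delay per hop = L/R = 512/19000000000 = 2.69474e-05 ms; 3 hops → 8.08421e-05 ms.
Propagation delays (d/s per hop): 23.8095, 0.00194958, 8.78049 ms; sum = 32.592 ms.
End-to-end = 32.6 ms.

32.6 ms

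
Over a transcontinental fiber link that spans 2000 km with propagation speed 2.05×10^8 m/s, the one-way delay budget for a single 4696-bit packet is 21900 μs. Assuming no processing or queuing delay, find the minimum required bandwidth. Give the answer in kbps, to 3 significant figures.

Propagation delay = 2000000 / 2.05e+08 = 9756.1 μs.
Transmission budget = 21900 − 9756.1 = 12143.9 μs.
R ≥ L / t_tx = 4696 bits / 0.0121439 s = 387 kbps.

387 kbps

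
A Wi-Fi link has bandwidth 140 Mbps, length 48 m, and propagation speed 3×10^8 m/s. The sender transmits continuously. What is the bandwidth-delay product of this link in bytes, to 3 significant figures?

Propagation delay = 48 / 300000000 = 1.6e-07 s.
BDP = R × t_prop = 140000000 × 1.6e-07 = 22.4 bits.
In bytes: 22.4/8 = 2.80 bytes.

2.80 bytes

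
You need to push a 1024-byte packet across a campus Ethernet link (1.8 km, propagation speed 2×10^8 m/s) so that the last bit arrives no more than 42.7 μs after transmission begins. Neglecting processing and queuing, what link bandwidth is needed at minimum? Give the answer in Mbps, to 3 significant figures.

L = 8192 bits.
Propagation delay = 1800 / 200000000 = 9 μs.
Transmission budget = 42.7 − 9 = 33.7 μs.
R ≥ L / t_tx = 8192 bits / 3.37e-05 s = 243 Mbps.

243 Mbps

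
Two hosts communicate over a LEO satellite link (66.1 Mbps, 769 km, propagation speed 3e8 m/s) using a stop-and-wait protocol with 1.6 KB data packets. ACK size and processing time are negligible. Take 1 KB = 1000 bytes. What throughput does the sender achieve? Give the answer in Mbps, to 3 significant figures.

2.41 Mbps

t_tx = L/R = 12800/6.61e+07 = 0.000193646 s.
t_prop = 769000/300000000 = 0.00256333 s; RTT = 0.00512667 s.
Cycle = t_tx + RTT = 0.00532031 s.
Throughput = L / cycle = 12800 / 0.00532031 = 2.41 Mbps.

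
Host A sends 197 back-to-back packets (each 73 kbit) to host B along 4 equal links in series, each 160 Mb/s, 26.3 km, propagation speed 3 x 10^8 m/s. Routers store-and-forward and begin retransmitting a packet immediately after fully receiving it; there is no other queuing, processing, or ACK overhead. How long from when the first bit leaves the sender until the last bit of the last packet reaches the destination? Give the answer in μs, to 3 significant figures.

91600 μs

Per-hop transmission t_tx = L/R = 73000/160000000 = 456.25 μs.
Per-hop propagation t_prop = 26300/300000000 = 87.6667 μs.
Pipeline fill: first packet needs 4·t_tx to clear all hops; remaining 196 packets each add one t_tx.
Total = (4+197-1)·t_tx + 4·t_prop = 200·456.25 + 4·87.6667 = 91600 μs.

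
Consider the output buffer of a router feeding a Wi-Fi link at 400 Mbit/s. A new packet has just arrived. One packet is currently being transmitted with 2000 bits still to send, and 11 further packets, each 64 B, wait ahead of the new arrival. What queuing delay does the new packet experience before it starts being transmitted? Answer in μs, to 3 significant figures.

Each queued packet: L/R = 512/400000000 = 1.28 μs.
11 queued → 14.08 μs.
Plus remaining 2000 bits of current packet: 5 μs.
Queuing delay = 19.1 μs.

19.1 μs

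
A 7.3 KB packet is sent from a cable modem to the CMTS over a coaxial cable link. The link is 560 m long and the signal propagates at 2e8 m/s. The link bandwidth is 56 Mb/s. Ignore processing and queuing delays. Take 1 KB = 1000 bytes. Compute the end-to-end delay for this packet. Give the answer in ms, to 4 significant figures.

L = 58400 bits.
Transmission delay = L/R = 58400 / 56000000 = 1.04286 ms.
Propagation delay = d/s = 560 m / 200000000 m/s = 0.0028 ms.
Total = 1.046 ms.

1.046 ms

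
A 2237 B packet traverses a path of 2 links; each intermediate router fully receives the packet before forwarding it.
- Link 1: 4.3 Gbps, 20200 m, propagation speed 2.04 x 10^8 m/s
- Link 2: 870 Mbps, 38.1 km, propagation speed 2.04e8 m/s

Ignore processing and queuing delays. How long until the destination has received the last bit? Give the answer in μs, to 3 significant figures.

311 μs

L = 2237 × 8 = 17896 bits.
Transmission delays (L/R per hop): 4.16186, 20.5701 μs; sum = 24.732 μs.
Propagation delays (d/s per hop): 99.0196, 186.765 μs; sum = 285.784 μs.
End-to-end = 311 μs.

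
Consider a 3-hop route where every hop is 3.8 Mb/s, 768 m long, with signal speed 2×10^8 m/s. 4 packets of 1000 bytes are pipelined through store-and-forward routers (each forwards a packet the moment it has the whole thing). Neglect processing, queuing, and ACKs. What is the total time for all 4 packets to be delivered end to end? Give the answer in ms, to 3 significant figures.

Per-hop transmission t_tx = L/R = 8000/3800000 = 2.10526 ms.
Per-hop propagation t_prop = 768/200000000 = 0.00384 ms.
Pipeline fill: first packet needs 3·t_tx to clear all hops; remaining 3 packets each add one t_tx.
Total = (3+4-1)·t_tx + 3·t_prop = 6·2.10526 + 3·0.00384 = 12.6 ms.

12.6 ms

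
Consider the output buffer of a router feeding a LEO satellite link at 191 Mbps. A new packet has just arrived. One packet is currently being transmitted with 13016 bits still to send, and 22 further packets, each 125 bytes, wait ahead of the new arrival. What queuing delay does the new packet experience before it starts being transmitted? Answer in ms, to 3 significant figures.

Each queued packet: L/R = 1000/191000000 = 0.0052356 ms.
22 queued → 0.115183 ms.
Plus remaining 13016 bits of current packet: 0.0681466 ms.
Queuing delay = 0.183 ms.

0.183 ms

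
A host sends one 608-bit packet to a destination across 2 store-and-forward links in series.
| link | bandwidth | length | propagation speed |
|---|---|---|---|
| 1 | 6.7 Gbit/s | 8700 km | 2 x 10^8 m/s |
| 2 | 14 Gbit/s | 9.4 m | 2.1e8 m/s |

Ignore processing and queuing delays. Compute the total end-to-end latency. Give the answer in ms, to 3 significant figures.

Transmission delays (L/R per hop): 9.07463e-05, 4.34286e-05 ms; sum = 0.000134175 ms.
Propagation delays (d/s per hop): 43.5, 4.47619e-05 ms; sum = 43.5 ms.
End-to-end = 43.5 ms.

43.5 ms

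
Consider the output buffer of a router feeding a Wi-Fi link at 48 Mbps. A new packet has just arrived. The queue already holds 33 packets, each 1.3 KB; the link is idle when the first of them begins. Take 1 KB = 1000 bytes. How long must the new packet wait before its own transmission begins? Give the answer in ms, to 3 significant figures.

Each queued packet: L/R = 10400/48000000 = 0.216667 ms.
33 queued → 7.15 ms.
Queuing delay = 7.15 ms.

7.15 ms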